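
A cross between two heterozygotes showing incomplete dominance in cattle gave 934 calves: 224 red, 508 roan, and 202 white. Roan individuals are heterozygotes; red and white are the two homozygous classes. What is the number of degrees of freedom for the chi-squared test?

2

With incomplete dominance, a heterozygote × heterozygote cross gives a 1:2:1 phenotypic ratio.
A goodness-of-fit test with 3 phenotype classes has df = 3 − 1 = 2.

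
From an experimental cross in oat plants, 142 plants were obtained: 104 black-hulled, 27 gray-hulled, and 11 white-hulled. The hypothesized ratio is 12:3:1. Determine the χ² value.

Expected counts for N = 142 under a 12:3:1 ratio (total parts = 16):
  black-hulled: 142 × 12/16 = 106.5
  gray-hulled: 142 × 3/16 = 26.625
  white-hulled: 142 × 1/16 = 8.875
χ² = Σ (O − E)² / E
  black-hulled: (104 − 106.5)² / 106.5 = 0.0587
  gray-hulled: (27 − 26.625)² / 26.625 = 0.0053
  white-hulled: (11 − 8.875)² / 8.875 = 0.5088
χ² = 0.0587 + 0.0053 + 0.5088 = 0.5728 ≈ 0.573

0.573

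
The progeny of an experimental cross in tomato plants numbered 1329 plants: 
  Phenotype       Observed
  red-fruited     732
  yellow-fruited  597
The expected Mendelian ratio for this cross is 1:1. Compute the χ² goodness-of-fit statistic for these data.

13.713

The 1:1 ratio has 2 parts, so with N = 1329 the expected counts are:
  red-fruited: 1329 × 1/2 = 664.5
  yellow-fruited: 1329 × 1/2 = 664.5
χ² = Σ (O − E)² / E
  red-fruited: (732 − 664.5)² / 664.5 = 6.8567
  yellow-fruited: (597 − 664.5)² / 664.5 = 6.8567
χ² = 6.8567 + 6.8567 = 13.7134 ≈ 13.713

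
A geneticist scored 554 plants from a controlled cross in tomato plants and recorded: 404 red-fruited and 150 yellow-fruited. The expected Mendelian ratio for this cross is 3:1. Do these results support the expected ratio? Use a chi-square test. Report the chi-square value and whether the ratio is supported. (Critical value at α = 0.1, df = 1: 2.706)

Total ratio parts = 4. Expected numbers out of 554:
  red-fruited: 554 × 3/4 = 415.5
  yellow-fruited: 554 × 1/4 = 138.5
χ² = Σ (O − E)² / E
  red-fruited: (404 − 415.5)² / 415.5 = 0.3183
  yellow-fruited: (150 − 138.5)² / 138.5 = 0.9549
χ² = 0.3183 + 0.9549 = 1.2732 ≈ 1.273
Degrees of freedom = 2 − 1 = 1; critical value at α = 0.1 is 2.706.
Since 1.273 < 2.706, we fail to reject the null hypothesis — the data are consistent with the 3:1 ratio.

1.273; consistent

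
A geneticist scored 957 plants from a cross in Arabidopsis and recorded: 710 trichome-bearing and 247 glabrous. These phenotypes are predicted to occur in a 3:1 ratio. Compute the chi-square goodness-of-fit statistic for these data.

Under the 3:1 hypothesis (Σ ratio = 4, N = 957):
  trichome-bearing: 957 × 3/4 = 717.75
  glabrous: 957 × 1/4 = 239.25
χ² = Σ (O − E)² / E
  trichome-bearing: (710 − 717.75)² / 717.75 = 0.0837
  glabrous: (247 − 239.25)² / 239.25 = 0.2510
χ² = 0.0837 + 0.2510 = 0.3347 ≈ 0.335

0.335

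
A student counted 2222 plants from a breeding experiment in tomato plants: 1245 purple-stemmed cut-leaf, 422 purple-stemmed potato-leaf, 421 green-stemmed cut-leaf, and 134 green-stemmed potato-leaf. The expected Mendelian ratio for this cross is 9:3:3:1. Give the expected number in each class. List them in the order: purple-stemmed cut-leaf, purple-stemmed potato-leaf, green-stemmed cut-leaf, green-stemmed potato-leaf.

1249.875, 416.625, 416.625, 138.875

Expected counts for N = 2222 under a 9:3:3:1 ratio (total parts = 16):
  purple-stemmed cut-leaf: 2222 × 9/16 = 1249.875
  purple-stemmed potato-leaf: 2222 × 3/16 = 416.625
  green-stemmed cut-leaf: 2222 × 3/16 = 416.625
  green-stemmed potato-leaf: 2222 × 1/16 = 138.875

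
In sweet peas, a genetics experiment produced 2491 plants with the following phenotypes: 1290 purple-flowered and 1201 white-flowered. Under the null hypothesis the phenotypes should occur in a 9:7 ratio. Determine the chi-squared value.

20.167

Total ratio parts = 16. Expected numbers out of 2491:
  purple-flowered: 2491 × 9/16 = 1401.1875
  white-flowered: 2491 × 7/16 = 1089.8125
χ² = Σ (O − E)² / E
  purple-flowered: (1290 − 1401.1875)² / 1401.1875 = 8.8230
  white-flowered: (1201 − 1089.8125)² / 1089.8125 = 11.3438
χ² = 8.8230 + 11.3438 = 20.1668 ≈ 20.167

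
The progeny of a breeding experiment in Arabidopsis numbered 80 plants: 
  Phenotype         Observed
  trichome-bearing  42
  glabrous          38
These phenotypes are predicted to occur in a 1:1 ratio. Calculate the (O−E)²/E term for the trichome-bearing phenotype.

The 1:1 ratio has 2 parts, so with N = 80 the expected counts are:
  trichome-bearing: 80 × 1/2 = 40
  glabrous: 80 × 1/2 = 40
Contribution of trichome-bearing: (42 − 40)² / 40 = 0.1000

0.100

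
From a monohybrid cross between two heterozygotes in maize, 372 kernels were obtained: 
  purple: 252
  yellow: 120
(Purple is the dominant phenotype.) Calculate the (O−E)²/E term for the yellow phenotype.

7.839

For a monohybrid cross between heterozygotes with complete dominance, the expected phenotypic ratio is 3:1.
The 3:1 ratio has 4 parts, so with N = 372 the expected counts are:
  purple: 372 × 3/4 = 279
  yellow: 372 × 1/4 = 93
Contribution of yellow: (120 − 93)² / 93 = 7.8387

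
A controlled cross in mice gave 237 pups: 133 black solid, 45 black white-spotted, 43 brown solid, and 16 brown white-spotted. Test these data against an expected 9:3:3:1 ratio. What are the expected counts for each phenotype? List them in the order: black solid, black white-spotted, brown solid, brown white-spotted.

133.3125, 44.4375, 44.4375, 14.8125

Under the 9:3:3:1 hypothesis (Σ ratio = 16, N = 237):
  black solid: 237 × 9/16 = 133.3125
  black white-spotted: 237 × 3/16 = 44.4375
  brown solid: 237 × 3/16 = 44.4375
  brown white-spotted: 237 × 1/16 = 14.8125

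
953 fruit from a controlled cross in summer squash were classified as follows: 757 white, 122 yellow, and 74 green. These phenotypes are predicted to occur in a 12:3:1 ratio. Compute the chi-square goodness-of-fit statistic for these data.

23.981

The 12:3:1 ratio has 16 parts, so with N = 953 the expected counts are:
  white: 953 × 12/16 = 714.75
  yellow: 953 × 3/16 = 178.6875
  green: 953 × 1/16 = 59.5625
χ² = Σ (O − E)² / E
  white: (757 − 714.75)² / 714.75 = 2.4975
  yellow: (122 − 178.6875)² / 178.6875 = 17.9838
  green: (74 − 59.5625)² / 59.5625 = 3.4995
χ² = 2.4975 + 17.9838 + 3.4995 = 23.9808 ≈ 23.981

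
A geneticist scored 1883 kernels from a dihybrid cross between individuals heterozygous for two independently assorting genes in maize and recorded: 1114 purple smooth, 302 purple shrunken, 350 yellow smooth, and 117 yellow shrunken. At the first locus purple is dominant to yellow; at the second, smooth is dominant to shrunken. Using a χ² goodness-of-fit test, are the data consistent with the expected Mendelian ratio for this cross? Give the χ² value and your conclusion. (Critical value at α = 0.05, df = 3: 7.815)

10.252; not consistent

A dihybrid F₂ with independent assortment and complete dominance at both loci gives a 9:3:3:1 phenotypic ratio.
Expected counts for N = 1883 under a 9:3:3:1 ratio (total parts = 16):
  purple smooth: 1883 × 9/16 = 1059.1875
  purple shrunken: 1883 × 3/16 = 353.0625
  yellow smooth: 1883 × 3/16 = 353.0625
  yellow shrunken: 1883 × 1/16 = 117.6875
χ² = Σ (O − E)² / E
  purple smooth: (1114 − 1059.1875)² / 1059.1875 = 2.8365
  purple shrunken: (302 − 353.0625)² / 353.0625 = 7.3850
  yellow smooth: (350 − 353.0625)² / 353.0625 = 0.0266
  yellow shrunken: (117 − 117.6875)² / 117.6875 = 0.0040
χ² = 2.8365 + 7.3850 + 0.0266 + 0.0040 = 10.2521 ≈ 10.252
Degrees of freedom = 4 − 1 = 3; critical value at α = 0.05 is 7.815.
Since 10.252 > 7.815, we reject the null hypothesis — the data do not fit the 9:3:3:1 ratio.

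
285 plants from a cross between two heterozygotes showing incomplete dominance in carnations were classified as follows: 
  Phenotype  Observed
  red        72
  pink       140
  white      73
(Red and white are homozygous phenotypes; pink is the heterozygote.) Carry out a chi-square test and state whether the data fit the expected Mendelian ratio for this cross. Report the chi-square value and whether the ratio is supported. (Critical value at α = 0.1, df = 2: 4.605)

0.095; consistent

With incomplete dominance, a heterozygote × heterozygote cross gives a 1:2:1 phenotypic ratio.
Expected counts for N = 285 under a 1:2:1 ratio (total parts = 4):
  red: 285 × 1/4 = 71.25
  pink: 285 × 2/4 = 142.5
  white: 285 × 1/4 = 71.25
χ² = Σ (O − E)² / E
  red: (72 − 71.25)² / 71.25 = 0.0079
  pink: (140 − 142.5)² / 142.5 = 0.0439
  white: (73 − 71.25)² / 71.25 = 0.0430
χ² = 0.0079 + 0.0439 + 0.0430 = 0.0948 ≈ 0.095
Degrees of freedom = 3 − 1 = 2; critical value at α = 0.1 is 4.605.
Since 0.095 < 4.605, we fail to reject the null hypothesis — the data are consistent with the 1:2:1 ratio.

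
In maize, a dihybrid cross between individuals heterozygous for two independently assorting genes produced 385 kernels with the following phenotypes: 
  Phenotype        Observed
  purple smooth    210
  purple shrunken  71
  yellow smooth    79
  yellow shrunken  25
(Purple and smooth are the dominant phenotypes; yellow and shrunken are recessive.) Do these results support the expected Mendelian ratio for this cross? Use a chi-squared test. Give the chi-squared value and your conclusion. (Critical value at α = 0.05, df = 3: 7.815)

0.898; consistent

A dihybrid F₂ with independent assortment and complete dominance at both loci gives a 9:3:3:1 phenotypic ratio.
Expected counts for N = 385 under a 9:3:3:1 ratio (total parts = 16):
  purple smooth: 385 × 9/16 = 216.5625
  purple shrunken: 385 × 3/16 = 72.1875
  yellow smooth: 385 × 3/16 = 72.1875
  yellow shrunken: 385 × 1/16 = 24.0625
χ² = Σ (O − E)² / E
  purple smooth: (210 − 216.5625)² / 216.5625 = 0.1989
  purple shrunken: (71 − 72.1875)² / 72.1875 = 0.0195
  yellow smooth: (79 − 72.1875)² / 72.1875 = 0.6429
  yellow shrunken: (25 − 24.0625)² / 24.0625 = 0.0365
χ² = 0.1989 + 0.0195 + 0.6429 + 0.0365 = 0.8978 ≈ 0.898
Degrees of freedom = 4 − 1 = 3; critical value at α = 0.05 is 7.815.
Since 0.898 < 7.815, we fail to reject the null hypothesis — the data are consistent with the 9:3:3:1 ratio.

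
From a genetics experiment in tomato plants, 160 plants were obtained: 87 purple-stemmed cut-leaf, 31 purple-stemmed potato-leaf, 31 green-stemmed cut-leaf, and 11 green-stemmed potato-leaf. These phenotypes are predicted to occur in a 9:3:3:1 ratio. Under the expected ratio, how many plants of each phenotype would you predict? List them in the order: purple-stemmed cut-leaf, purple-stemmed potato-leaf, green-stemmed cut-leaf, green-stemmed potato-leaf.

90, 30, 30, 10

Under the 9:3:3:1 hypothesis (Σ ratio = 16, N = 160):
  purple-stemmed cut-leaf: 160 × 9/16 = 90
  purple-stemmed potato-leaf: 160 × 3/16 = 30
  green-stemmed cut-leaf: 160 × 3/16 = 30
  green-stemmed potato-leaf: 160 × 1/16 = 10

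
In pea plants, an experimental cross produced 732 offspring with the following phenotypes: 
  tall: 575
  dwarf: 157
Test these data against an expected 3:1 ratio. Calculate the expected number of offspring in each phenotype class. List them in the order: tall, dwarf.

549, 183

Expected counts for N = 732 under a 3:1 ratio (total parts = 4):
  tall: 732 × 3/4 = 549
  dwarf: 732 × 1/4 = 183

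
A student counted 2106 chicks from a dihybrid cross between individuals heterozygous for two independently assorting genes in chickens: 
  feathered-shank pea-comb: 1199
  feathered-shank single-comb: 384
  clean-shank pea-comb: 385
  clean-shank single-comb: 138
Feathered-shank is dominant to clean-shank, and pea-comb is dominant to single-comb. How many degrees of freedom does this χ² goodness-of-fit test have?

A dihybrid F₂ with independent assortment and complete dominance at both loci gives a 9:3:3:1 phenotypic ratio.
A goodness-of-fit test with 4 phenotype classes has df = 4 − 1 = 3.

3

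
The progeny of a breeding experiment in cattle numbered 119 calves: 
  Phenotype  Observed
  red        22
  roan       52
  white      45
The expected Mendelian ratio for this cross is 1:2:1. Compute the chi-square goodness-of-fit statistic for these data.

Total ratio parts = 4. Expected numbers out of 119:
  red: 119 × 1/4 = 29.75
  roan: 119 × 2/4 = 59.5
  white: 119 × 1/4 = 29.75
χ² = Σ (O − E)² / E
  red: (22 − 29.75)² / 29.75 = 2.0189
  roan: (52 − 59.5)² / 59.5 = 0.9454
  white: (45 − 29.75)² / 29.75 = 7.8172
χ² = 2.0189 + 0.9454 + 7.8172 = 10.7815 ≈ 10.782

10.782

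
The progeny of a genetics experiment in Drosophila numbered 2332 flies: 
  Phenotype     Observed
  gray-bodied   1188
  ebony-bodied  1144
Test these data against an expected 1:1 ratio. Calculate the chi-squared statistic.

The 1:1 ratio has 2 parts, so with N = 2332 the expected counts are:
  gray-bodied: 2332 × 1/2 = 1166
  ebony-bodied: 2332 × 1/2 = 1166
χ² = Σ (O − E)² / E
  gray-bodied: (1188 − 1166)² / 1166 = 0.4151
  ebony-bodied: (1144 − 1166)² / 1166 = 0.4151
χ² = 0.4151 + 0.4151 = 0.8302 ≈ 0.830

0.830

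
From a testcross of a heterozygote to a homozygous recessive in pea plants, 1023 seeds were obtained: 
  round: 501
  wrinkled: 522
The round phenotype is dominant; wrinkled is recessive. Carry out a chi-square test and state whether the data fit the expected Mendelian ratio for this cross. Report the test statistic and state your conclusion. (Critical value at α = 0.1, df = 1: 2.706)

A testcross of a heterozygote (Aa × aa) gives a 1:1 phenotypic ratio.
The 1:1 ratio has 2 parts, so with N = 1023 the expected counts are:
  round: 1023 × 1/2 = 511.5
  wrinkled: 1023 × 1/2 = 511.5
χ² = Σ (O − E)² / E
  round: (501 − 511.5)² / 511.5 = 0.2155
  wrinkled: (522 − 511.5)² / 511.5 = 0.2155
χ² = 0.2155 + 0.2155 = 0.431
Degrees of freedom = 2 − 1 = 1; critical value at α = 0.1 is 2.706.
Since 0.431 < 2.706, we fail to reject the null hypothesis — the data are consistent with the 1:1 ratio.

0.431; consistent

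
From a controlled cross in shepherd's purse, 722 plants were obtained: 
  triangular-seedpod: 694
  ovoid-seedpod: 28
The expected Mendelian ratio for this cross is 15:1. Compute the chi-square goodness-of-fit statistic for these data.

The 15:1 ratio has 16 parts, so with N = 722 the expected counts are:
  triangular-seedpod: 722 × 15/16 = 676.875
  ovoid-seedpod: 722 × 1/16 = 45.125
χ² = Σ (O − E)² / E
  triangular-seedpod: (694 − 676.875)² / 676.875 = 0.4333
  ovoid-seedpod: (28 − 45.125)² / 45.125 = 6.4990
χ² = 0.4333 + 6.4990 = 6.9323 ≈ 6.932

6.932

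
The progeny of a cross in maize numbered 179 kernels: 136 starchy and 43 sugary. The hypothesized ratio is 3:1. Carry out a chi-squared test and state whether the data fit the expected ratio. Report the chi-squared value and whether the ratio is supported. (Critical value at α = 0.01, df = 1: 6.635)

Expected counts for N = 179 under a 3:1 ratio (total parts = 4):
  starchy: 179 × 3/4 = 134.25
  sugary: 179 × 1/4 = 44.75
χ² = Σ (O − E)² / E
  starchy: (136 − 134.25)² / 134.25 = 0.0228
  sugary: (43 − 44.75)² / 44.75 = 0.0684
χ² = 0.0228 + 0.0684 = 0.0912 ≈ 0.091
Degrees of freedom = 2 − 1 = 1; critical value at α = 0.01 is 6.635.
Since 0.091 < 6.635, we fail to reject the null hypothesis — the data are consistent with the 3:1 ratio.

0.091; consistent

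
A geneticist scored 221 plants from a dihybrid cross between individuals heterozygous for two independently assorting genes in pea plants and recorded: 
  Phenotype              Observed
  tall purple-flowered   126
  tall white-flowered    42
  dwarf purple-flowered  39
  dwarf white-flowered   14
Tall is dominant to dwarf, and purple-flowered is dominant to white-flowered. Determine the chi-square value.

0.176

A dihybrid F₂ with independent assortment and complete dominance at both loci gives a 9:3:3:1 phenotypic ratio.
Total ratio parts = 16. Expected numbers out of 221:
  tall purple-flowered: 221 × 9/16 = 124.3125
  tall white-flowered: 221 × 3/16 = 41.4375
  dwarf purple-flowered: 221 × 3/16 = 41.4375
  dwarf white-flowered: 221 × 1/16 = 13.8125
χ² = Σ (O − E)² / E
  tall purple-flowered: (126 − 124.3125)² / 124.3125 = 0.0229
  tall white-flowered: (42 − 41.4375)² / 41.4375 = 0.0076
  dwarf purple-flowered: (39 − 41.4375)² / 41.4375 = 0.1434
  dwarf white-flowered: (14 − 13.8125)² / 13.8125 = 0.0025
χ² = 0.0229 + 0.0076 + 0.1434 + 0.0025 = 0.1764 ≈ 0.176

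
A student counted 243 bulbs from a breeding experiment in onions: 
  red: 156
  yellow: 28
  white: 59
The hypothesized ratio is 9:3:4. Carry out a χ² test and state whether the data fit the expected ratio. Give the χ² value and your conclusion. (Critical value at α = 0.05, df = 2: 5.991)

Expected counts for N = 243 under a 9:3:4 ratio (total parts = 16):
  red: 243 × 9/16 = 136.6875
  yellow: 243 × 3/16 = 45.5625
  white: 243 × 4/16 = 60.75
χ² = Σ (O − E)² / E
  red: (156 − 136.6875)² / 136.6875 = 2.7287
  yellow: (28 − 45.5625)² / 45.5625 = 6.7696
  white: (59 − 60.75)² / 60.75 = 0.0504
χ² = 2.7287 + 6.7696 + 0.0504 = 9.5487 ≈ 9.549
Degrees of freedom = 3 − 1 = 2; critical value at α = 0.05 is 5.991.
Since 9.549 > 5.991, we reject the null hypothesis — the data do not fit the 9:3:4 ratio.

9.549; not consistent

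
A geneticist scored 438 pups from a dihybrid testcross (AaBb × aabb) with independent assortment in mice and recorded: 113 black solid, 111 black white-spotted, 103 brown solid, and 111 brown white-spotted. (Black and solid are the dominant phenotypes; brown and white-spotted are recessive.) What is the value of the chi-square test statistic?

A dihybrid testcross with independent assortment gives a 1:1:1:1 ratio.
Expected counts for N = 438 under a 1:1:1:1 ratio (total parts = 4):
  black solid: 438 × 1/4 = 109.5
  black white-spotted: 438 × 1/4 = 109.5
  brown solid: 438 × 1/4 = 109.5
  brown white-spotted: 438 × 1/4 = 109.5
χ² = Σ (O − E)² / E
  black solid: (113 − 109.5)² / 109.5 = 0.1119
  black white-spotted: (111 − 109.5)² / 109.5 = 0.0205
  brown solid: (103 − 109.5)² / 109.5 = 0.3858
  brown white-spotted: (111 − 109.5)² / 109.5 = 0.0205
χ² = 0.1119 + 0.0205 + 0.3858 + 0.0205 = 0.5387 ≈ 0.539

0.539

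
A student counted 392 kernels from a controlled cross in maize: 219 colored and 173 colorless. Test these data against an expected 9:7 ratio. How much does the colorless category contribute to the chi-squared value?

0.013

Expected counts for N = 392 under a 9:7 ratio (total parts = 16):
  colored: 392 × 9/16 = 220.5
  colorless: 392 × 7/16 = 171.5
Contribution of colorless: (173 − 171.5)² / 171.5 = 0.0131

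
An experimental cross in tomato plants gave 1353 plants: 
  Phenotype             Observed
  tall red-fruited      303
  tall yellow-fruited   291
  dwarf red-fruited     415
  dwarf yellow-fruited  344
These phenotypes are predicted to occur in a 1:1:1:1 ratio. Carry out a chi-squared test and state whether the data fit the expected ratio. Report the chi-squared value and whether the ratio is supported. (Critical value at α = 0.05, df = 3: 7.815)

27.786; not consistent

The 1:1:1:1 ratio has 4 parts, so with N = 1353 the expected counts are:
  tall red-fruited: 1353 × 1/4 = 338.25
  tall yellow-fruited: 1353 × 1/4 = 338.25
  dwarf red-fruited: 1353 × 1/4 = 338.25
  dwarf yellow-fruited: 1353 × 1/4 = 338.25
χ² = Σ (O − E)² / E
  tall red-fruited: (303 − 338.25)² / 338.25 = 3.6735
  tall yellow-fruited: (291 − 338.25)² / 338.25 = 6.6003
  dwarf red-fruited: (415 − 338.25)² / 338.25 = 17.4148
  dwarf yellow-fruited: (344 − 338.25)² / 338.25 = 0.0977
χ² = 3.6735 + 6.6003 + 17.4148 + 0.0977 = 27.7863 ≈ 27.786
Degrees of freedom = 4 − 1 = 3; critical value at α = 0.05 is 7.815.
Since 27.786 > 7.815, we reject the null hypothesis — the data do not fit the 1:1:1:1 ratio.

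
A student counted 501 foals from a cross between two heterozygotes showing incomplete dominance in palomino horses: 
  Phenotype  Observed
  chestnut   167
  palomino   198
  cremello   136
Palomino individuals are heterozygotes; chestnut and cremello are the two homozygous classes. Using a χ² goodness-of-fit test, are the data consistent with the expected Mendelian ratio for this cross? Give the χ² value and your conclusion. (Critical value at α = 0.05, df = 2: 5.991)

With incomplete dominance, a heterozygote × heterozygote cross gives a 1:2:1 phenotypic ratio.
The 1:2:1 ratio has 4 parts, so with N = 501 the expected counts are:
  chestnut: 501 × 1/4 = 125.25
  palomino: 501 × 2/4 = 250.5
  cremello: 501 × 1/4 = 125.25
χ² = Σ (O − E)² / E
  chestnut: (167 − 125.25)² / 125.25 = 13.9167
  palomino: (198 − 250.5)² / 250.5 = 11.0030
  cremello: (136 − 125.25)² / 125.25 = 0.9227
χ² = 13.9167 + 11.0030 + 0.9227 = 25.8424 ≈ 25.842
Degrees of freedom = 3 − 1 = 2; critical value at α = 0.05 is 5.991.
Since 25.842 > 5.991, we reject the null hypothesis — the data do not fit the 1:2:1 ratio.

25.842; not consistent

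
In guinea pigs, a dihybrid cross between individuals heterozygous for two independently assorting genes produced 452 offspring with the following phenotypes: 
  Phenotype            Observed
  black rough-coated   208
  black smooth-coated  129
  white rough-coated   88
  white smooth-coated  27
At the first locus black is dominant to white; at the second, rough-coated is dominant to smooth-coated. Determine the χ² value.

A dihybrid F₂ with independent assortment and complete dominance at both loci gives a 9:3:3:1 phenotypic ratio.
Under the 9:3:3:1 hypothesis (Σ ratio = 16, N = 452):
  black rough-coated: 452 × 9/16 = 254.25
  black smooth-coated: 452 × 3/16 = 84.75
  white rough-coated: 452 × 3/16 = 84.75
  white smooth-coated: 452 × 1/16 = 28.25
χ² = Σ (O − E)² / E
  black rough-coated: (208 − 254.25)² / 254.25 = 8.4132
  black smooth-coated: (129 − 84.75)² / 84.75 = 23.1040
  white rough-coated: (88 − 84.75)² / 84.75 = 0.1246
  white smooth-coated: (27 − 28.25)² / 28.25 = 0.0553
χ² = 8.4132 + 23.1040 + 0.1246 + 0.0553 = 31.6971 ≈ 31.697

31.697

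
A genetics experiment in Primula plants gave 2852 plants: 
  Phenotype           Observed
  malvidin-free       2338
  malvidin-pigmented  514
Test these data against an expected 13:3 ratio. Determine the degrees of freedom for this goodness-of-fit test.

A goodness-of-fit test with 2 phenotype classes has df = 2 − 1 = 1.

1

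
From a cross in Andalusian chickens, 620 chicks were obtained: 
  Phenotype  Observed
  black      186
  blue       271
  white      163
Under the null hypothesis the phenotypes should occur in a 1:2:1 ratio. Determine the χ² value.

Under the 1:2:1 hypothesis (Σ ratio = 4, N = 620):
  black: 620 × 1/4 = 155
  blue: 620 × 2/4 = 310
  white: 620 × 1/4 = 155
χ² = Σ (O − E)² / E
  black: (186 − 155)² / 155 = 6.2000
  blue: (271 − 310)² / 310 = 4.9065
  white: (163 − 155)² / 155 = 0.4129
χ² = 6.2000 + 4.9065 + 0.4129 = 11.5194 ≈ 11.519

11.519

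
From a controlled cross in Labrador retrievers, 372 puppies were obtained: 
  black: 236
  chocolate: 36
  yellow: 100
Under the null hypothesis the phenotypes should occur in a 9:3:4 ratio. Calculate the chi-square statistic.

20.277

Expected counts for N = 372 under a 9:3:4 ratio (total parts = 16):
  black: 372 × 9/16 = 209.25
  chocolate: 372 × 3/16 = 69.75
  yellow: 372 × 4/16 = 93
χ² = Σ (O − E)² / E
  black: (236 − 209.25)² / 209.25 = 3.4197
  chocolate: (36 − 69.75)² / 69.75 = 16.3306
  yellow: (100 − 93)² / 93 = 0.5269
χ² = 3.4197 + 16.3306 + 0.5269 = 20.2772 ≈ 20.277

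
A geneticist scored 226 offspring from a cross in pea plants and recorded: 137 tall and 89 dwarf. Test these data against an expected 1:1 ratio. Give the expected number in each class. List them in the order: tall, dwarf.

113, 113

Total ratio parts = 2. Expected numbers out of 226:
  tall: 226 × 1/2 = 113
  dwarf: 226 × 1/2 = 113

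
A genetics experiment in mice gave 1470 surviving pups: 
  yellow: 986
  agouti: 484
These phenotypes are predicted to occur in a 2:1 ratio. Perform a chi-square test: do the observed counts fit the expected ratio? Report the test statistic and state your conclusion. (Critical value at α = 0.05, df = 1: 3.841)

Total ratio parts = 3. Expected numbers out of 1470:
  yellow: 1470 × 2/3 = 980
  agouti: 1470 × 1/3 = 490
χ² = Σ (O − E)² / E
  yellow: (986 − 980)² / 980 = 0.0367
  agouti: (484 − 490)² / 490 = 0.0735
χ² = 0.0367 + 0.0735 = 0.1102 ≈ 0.110
Degrees of freedom = 2 − 1 = 1; critical value at α = 0.05 is 3.841.
Since 0.110 < 3.841, we fail to reject the null hypothesis — the data are consistent with the 2:1 ratio.

0.110; consistent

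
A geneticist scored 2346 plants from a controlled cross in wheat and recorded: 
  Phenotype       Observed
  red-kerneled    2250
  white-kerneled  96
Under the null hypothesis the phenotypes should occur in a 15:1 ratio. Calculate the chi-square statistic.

18.645

Total ratio parts = 16. Expected numbers out of 2346:
  red-kerneled: 2346 × 15/16 = 2199.375
  white-kerneled: 2346 × 1/16 = 146.625
χ² = Σ (O − E)² / E
  red-kerneled: (2250 − 2199.375)² / 2199.375 = 1.1653
  white-kerneled: (96 − 146.625)² / 146.625 = 17.4792
χ² = 1.1653 + 17.4792 = 18.6445 ≈ 18.645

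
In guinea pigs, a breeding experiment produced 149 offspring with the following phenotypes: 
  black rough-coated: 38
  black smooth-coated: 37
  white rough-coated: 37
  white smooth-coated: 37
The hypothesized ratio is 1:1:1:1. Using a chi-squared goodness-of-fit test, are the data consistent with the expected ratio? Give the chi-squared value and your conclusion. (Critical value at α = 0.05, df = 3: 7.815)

0.020; consistent

Expected counts for N = 149 under a 1:1:1:1 ratio (total parts = 4):
  black rough-coated: 149 × 1/4 = 37.25
  black smooth-coated: 149 × 1/4 = 37.25
  white rough-coated: 149 × 1/4 = 37.25
  white smooth-coated: 149 × 1/4 = 37.25
χ² = Σ (O − E)² / E
  black rough-coated: (38 − 37.25)² / 37.25 = 0.0151
  black smooth-coated: (37 − 37.25)² / 37.25 = 0.0017
  white rough-coated: (37 − 37.25)² / 37.25 = 0.0017
  white smooth-coated: (37 − 37.25)² / 37.25 = 0.0017
χ² = 0.0151 + 0.0017 + 0.0017 + 0.0017 = 0.0202 ≈ 0.020
Degrees of freedom = 4 − 1 = 3; critical value at α = 0.05 is 7.815.
Since 0.020 < 7.815, we fail to reject the null hypothesis — the data are consistent with the 1:1:1:1 ratio.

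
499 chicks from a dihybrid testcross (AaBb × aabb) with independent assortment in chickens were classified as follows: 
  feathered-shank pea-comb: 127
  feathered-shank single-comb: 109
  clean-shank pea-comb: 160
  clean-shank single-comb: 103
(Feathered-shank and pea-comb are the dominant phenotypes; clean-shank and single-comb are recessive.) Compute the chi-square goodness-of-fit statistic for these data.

15.782

A dihybrid testcross with independent assortment gives a 1:1:1:1 ratio.
Expected counts for N = 499 under a 1:1:1:1 ratio (total parts = 4):
  feathered-shank pea-comb: 499 × 1/4 = 124.75
  feathered-shank single-comb: 499 × 1/4 = 124.75
  clean-shank pea-comb: 499 × 1/4 = 124.75
  clean-shank single-comb: 499 × 1/4 = 124.75
χ² = Σ (O − E)² / E
  feathered-shank pea-comb: (127 − 124.75)² / 124.75 = 0.0406
  feathered-shank single-comb: (109 − 124.75)² / 124.75 = 1.9885
  clean-shank pea-comb: (160 − 124.75)² / 124.75 = 9.9604
  clean-shank single-comb: (103 − 124.75)² / 124.75 = 3.7921
χ² = 0.0406 + 1.9885 + 9.9604 + 3.7921 = 15.7816 ≈ 15.782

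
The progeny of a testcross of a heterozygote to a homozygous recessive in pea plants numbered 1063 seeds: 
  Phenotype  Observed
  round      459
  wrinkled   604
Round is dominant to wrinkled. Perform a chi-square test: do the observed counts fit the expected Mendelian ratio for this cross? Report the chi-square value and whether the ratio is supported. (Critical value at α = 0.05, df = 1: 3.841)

19.779; not consistent

A testcross of a heterozygote (Aa × aa) gives a 1:1 phenotypic ratio.
Expected counts for N = 1063 under a 1:1 ratio (total parts = 2):
  round: 1063 × 1/2 = 531.5
  wrinkled: 1063 × 1/2 = 531.5
χ² = Σ (O − E)² / E
  round: (459 − 531.5)² / 531.5 = 9.8895
  wrinkled: (604 − 531.5)² / 531.5 = 9.8895
χ² = 9.8895 + 9.8895 = 19.779
Degrees of freedom = 2 − 1 = 1; critical value at α = 0.05 is 3.841.
Since 19.779 > 3.841, we reject the null hypothesis — the data do not fit the 1:1 ratio.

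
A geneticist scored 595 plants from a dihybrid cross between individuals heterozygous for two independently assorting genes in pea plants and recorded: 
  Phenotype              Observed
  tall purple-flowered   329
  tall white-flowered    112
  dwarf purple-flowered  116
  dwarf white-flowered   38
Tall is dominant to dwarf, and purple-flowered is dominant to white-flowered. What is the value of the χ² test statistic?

A dihybrid F₂ with independent assortment and complete dominance at both loci gives a 9:3:3:1 phenotypic ratio.
Expected counts for N = 595 under a 9:3:3:1 ratio (total parts = 16):
  tall purple-flowered: 595 × 9/16 = 334.6875
  tall white-flowered: 595 × 3/16 = 111.5625
  dwarf purple-flowered: 595 × 3/16 = 111.5625
  dwarf white-flowered: 595 × 1/16 = 37.1875
χ² = Σ (O − E)² / E
  tall purple-flowered: (329 − 334.6875)² / 334.6875 = 0.0967
  tall white-flowered: (112 − 111.5625)² / 111.5625 = 0.0017
  dwarf purple-flowered: (116 − 111.5625)² / 111.5625 = 0.1765
  dwarf white-flowered: (38 − 37.1875)² / 37.1875 = 0.0178
χ² = 0.0967 + 0.0017 + 0.1765 + 0.0178 = 0.2927 ≈ 0.293

0.293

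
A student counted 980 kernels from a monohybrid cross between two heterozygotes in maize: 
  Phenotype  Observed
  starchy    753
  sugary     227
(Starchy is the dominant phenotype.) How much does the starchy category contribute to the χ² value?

0.441

For a monohybrid cross between heterozygotes with complete dominance, the expected phenotypic ratio is 3:1.
Under the 3:1 hypothesis (Σ ratio = 4, N = 980):
  starchy: 980 × 3/4 = 735
  sugary: 980 × 1/4 = 245
Contribution of starchy: (753 − 735)² / 735 = 0.4408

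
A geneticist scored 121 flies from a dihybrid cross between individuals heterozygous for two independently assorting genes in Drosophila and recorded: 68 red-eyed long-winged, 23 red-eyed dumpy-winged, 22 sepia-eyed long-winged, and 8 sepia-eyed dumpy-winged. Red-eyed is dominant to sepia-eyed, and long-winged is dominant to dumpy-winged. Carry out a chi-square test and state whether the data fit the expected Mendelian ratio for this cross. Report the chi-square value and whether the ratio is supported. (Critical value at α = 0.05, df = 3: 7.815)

0.051; consistent

A dihybrid F₂ with independent assortment and complete dominance at both loci gives a 9:3:3:1 phenotypic ratio.
Expected counts for N = 121 under a 9:3:3:1 ratio (total parts = 16):
  red-eyed long-winged: 121 × 9/16 = 68.0625
  red-eyed dumpy-winged: 121 × 3/16 = 22.6875
  sepia-eyed long-winged: 121 × 3/16 = 22.6875
  sepia-eyed dumpy-winged: 121 × 1/16 = 7.5625
χ² = Σ (O − E)² / E
  red-eyed long-winged: (68 − 68.0625)² / 68.0625 = 0.0001
  red-eyed dumpy-winged: (23 − 22.6875)² / 22.6875 = 0.0043
  sepia-eyed long-winged: (22 − 22.6875)² / 22.6875 = 0.0208
  sepia-eyed dumpy-winged: (8 − 7.5625)² / 7.5625 = 0.0253
χ² = 0.0001 + 0.0043 + 0.0208 + 0.0253 = 0.0505 ≈ 0.051
Degrees of freedom = 4 − 1 = 3; critical value at α = 0.05 is 7.815.
Since 0.051 < 7.815, we fail to reject the null hypothesis — the data are consistent with the 9:3:3:1 ratio.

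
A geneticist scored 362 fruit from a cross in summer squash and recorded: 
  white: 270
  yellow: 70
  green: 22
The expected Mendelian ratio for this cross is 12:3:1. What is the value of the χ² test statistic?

0.092

Total ratio parts = 16. Expected numbers out of 362:
  white: 362 × 12/16 = 271.5
  yellow: 362 × 3/16 = 67.875
  green: 362 × 1/16 = 22.625
χ² = Σ (O − E)² / E
  white: (270 − 271.5)² / 271.5 = 0.0083
  yellow: (70 − 67.875)² / 67.875 = 0.0665
  green: (22 − 22.625)² / 22.625 = 0.0173
χ² = 0.0083 + 0.0665 + 0.0173 = 0.0921 ≈ 0.092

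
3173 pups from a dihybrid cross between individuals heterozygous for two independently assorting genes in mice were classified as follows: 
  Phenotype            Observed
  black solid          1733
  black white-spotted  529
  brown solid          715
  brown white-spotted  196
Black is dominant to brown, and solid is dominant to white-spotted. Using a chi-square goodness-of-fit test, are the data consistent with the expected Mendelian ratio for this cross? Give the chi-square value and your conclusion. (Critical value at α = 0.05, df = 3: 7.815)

33.068; not consistent

A dihybrid F₂ with independent assortment and complete dominance at both loci gives a 9:3:3:1 phenotypic ratio.
Under the 9:3:3:1 hypothesis (Σ ratio = 16, N = 3173):
  black solid: 3173 × 9/16 = 1784.8125
  black white-spotted: 3173 × 3/16 = 594.9375
  brown solid: 3173 × 3/16 = 594.9375
  brown white-spotted: 3173 × 1/16 = 198.3125
χ² = Σ (O − E)² / E
  black solid: (1733 − 1784.8125)² / 1784.8125 = 1.5041
  black white-spotted: (529 − 594.9375)² / 594.9375 = 7.3079
  brown solid: (715 − 594.9375)² / 594.9375 = 24.2294
  brown white-spotted: (196 − 198.3125)² / 198.3125 = 0.0270
χ² = 1.5041 + 7.3079 + 24.2294 + 0.0270 = 33.0684 ≈ 33.068
Degrees of freedom = 4 − 1 = 3; critical value at α = 0.05 is 7.815.
Since 33.068 > 7.815, we reject the null hypothesis — the data do not fit the 9:3:3:1 ratio.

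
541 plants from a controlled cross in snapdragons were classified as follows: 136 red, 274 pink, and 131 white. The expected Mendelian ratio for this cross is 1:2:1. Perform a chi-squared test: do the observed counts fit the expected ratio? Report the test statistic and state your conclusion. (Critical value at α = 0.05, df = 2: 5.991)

0.183; consistent

The 1:2:1 ratio has 4 parts, so with N = 541 the expected counts are:
  red: 541 × 1/4 = 135.25
  pink: 541 × 2/4 = 270.5
  white: 541 × 1/4 = 135.25
χ² = Σ (O − E)² / E
  red: (136 − 135.25)² / 135.25 = 0.0042
  pink: (274 − 270.5)² / 270.5 = 0.0453
  white: (131 − 135.25)² / 135.25 = 0.1335
χ² = 0.0042 + 0.0453 + 0.1335 = 0.183
Degrees of freedom = 3 − 1 = 2; critical value at α = 0.05 is 5.991.
Since 0.183 < 5.991, we fail to reject the null hypothesis — the data are consistent with the 1:2:1 ratio.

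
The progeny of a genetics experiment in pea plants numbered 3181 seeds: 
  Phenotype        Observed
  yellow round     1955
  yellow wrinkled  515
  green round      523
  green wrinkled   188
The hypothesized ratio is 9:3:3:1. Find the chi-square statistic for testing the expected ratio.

36.092

Total ratio parts = 16. Expected numbers out of 3181:
  yellow round: 3181 × 9/16 = 1789.3125
  yellow wrinkled: 3181 × 3/16 = 596.4375
  green round: 3181 × 3/16 = 596.4375
  green wrinkled: 3181 × 1/16 = 198.8125
χ² = Σ (O − E)² / E
  yellow round: (1955 − 1789.3125)² / 1789.3125 = 15.3424
  yellow wrinkled: (515 − 596.4375)² / 596.4375 = 11.1195
  green round: (523 − 596.4375)² / 596.4375 = 9.0421
  green wrinkled: (188 − 198.8125)² / 198.8125 = 0.5880
χ² = 15.3424 + 11.1195 + 9.0421 + 0.5880 = 36.092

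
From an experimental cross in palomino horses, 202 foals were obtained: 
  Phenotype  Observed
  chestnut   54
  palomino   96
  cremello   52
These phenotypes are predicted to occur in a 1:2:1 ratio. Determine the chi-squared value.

The 1:2:1 ratio has 4 parts, so with N = 202 the expected counts are:
  chestnut: 202 × 1/4 = 50.5
  palomino: 202 × 2/4 = 101
  cremello: 202 × 1/4 = 50.5
χ² = Σ (O − E)² / E
  chestnut: (54 − 50.5)² / 50.5 = 0.2426
  palomino: (96 − 101)² / 101 = 0.2475
  cremello: (52 − 50.5)² / 50.5 = 0.0446
χ² = 0.2426 + 0.2475 + 0.0446 = 0.5347 ≈ 0.535

0.535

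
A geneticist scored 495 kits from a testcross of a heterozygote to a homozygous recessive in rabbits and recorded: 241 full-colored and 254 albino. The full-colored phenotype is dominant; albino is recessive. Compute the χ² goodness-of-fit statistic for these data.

A testcross of a heterozygote (Aa × aa) gives a 1:1 phenotypic ratio.
Under the 1:1 hypothesis (Σ ratio = 2, N = 495):
  full-colored: 495 × 1/2 = 247.5
  albino: 495 × 1/2 = 247.5
χ² = Σ (O − E)² / E
  full-colored: (241 − 247.5)² / 247.5 = 0.1707
  albino: (254 − 247.5)² / 247.5 = 0.1707
χ² = 0.1707 + 0.1707 = 0.3414 ≈ 0.341

0.341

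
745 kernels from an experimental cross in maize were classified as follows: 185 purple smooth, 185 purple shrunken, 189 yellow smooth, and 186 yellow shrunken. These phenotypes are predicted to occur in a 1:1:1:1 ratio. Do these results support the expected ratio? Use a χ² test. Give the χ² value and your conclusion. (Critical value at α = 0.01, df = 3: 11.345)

0.058; consistent

The 1:1:1:1 ratio has 4 parts, so with N = 745 the expected counts are:
  purple smooth: 745 × 1/4 = 186.25
  purple shrunken: 745 × 1/4 = 186.25
  yellow smooth: 745 × 1/4 = 186.25
  yellow shrunken: 745 × 1/4 = 186.25
χ² = Σ (O − E)² / E
  purple smooth: (185 − 186.25)² / 186.25 = 0.0084
  purple shrunken: (185 − 186.25)² / 186.25 = 0.0084
  yellow smooth: (189 − 186.25)² / 186.25 = 0.0406
  yellow shrunken: (186 − 186.25)² / 186.25 = 0.0003
χ² = 0.0084 + 0.0084 + 0.0406 + 0.0003 = 0.0577 ≈ 0.058
Degrees of freedom = 4 − 1 = 3; critical value at α = 0.01 is 11.345.
Since 0.058 < 11.345, we fail to reject the null hypothesis — the data are consistent with the 1:1:1:1 ratio.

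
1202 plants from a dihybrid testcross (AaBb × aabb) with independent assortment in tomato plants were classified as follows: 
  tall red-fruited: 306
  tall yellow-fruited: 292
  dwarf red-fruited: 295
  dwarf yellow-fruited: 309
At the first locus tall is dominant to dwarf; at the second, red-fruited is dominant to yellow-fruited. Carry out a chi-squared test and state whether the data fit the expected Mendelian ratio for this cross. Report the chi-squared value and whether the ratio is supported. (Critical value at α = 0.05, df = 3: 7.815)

A dihybrid testcross with independent assortment gives a 1:1:1:1 ratio.
Under the 1:1:1:1 hypothesis (Σ ratio = 4, N = 1202):
  tall red-fruited: 1202 × 1/4 = 300.5
  tall yellow-fruited: 1202 × 1/4 = 300.5
  dwarf red-fruited: 1202 × 1/4 = 300.5
  dwarf yellow-fruited: 1202 × 1/4 = 300.5
χ² = Σ (O − E)² / E
  tall red-fruited: (306 − 300.5)² / 300.5 = 0.1007
  tall yellow-fruited: (292 − 300.5)² / 300.5 = 0.2404
  dwarf red-fruited: (295 − 300.5)² / 300.5 = 0.1007
  dwarf yellow-fruited: (309 − 300.5)² / 300.5 = 0.2404
χ² = 0.1007 + 0.2404 + 0.1007 + 0.2404 = 0.6822 ≈ 0.682
Degrees of freedom = 4 − 1 = 3; critical value at α = 0.05 is 7.815.
Since 0.682 < 7.815, we fail to reject the null hypothesis — the data are consistent with the 1:1:1:1 ratio.

0.682; consistent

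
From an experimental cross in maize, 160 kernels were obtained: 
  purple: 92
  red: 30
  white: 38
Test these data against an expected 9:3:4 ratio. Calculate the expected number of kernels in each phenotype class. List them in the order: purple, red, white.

Under the 9:3:4 hypothesis (Σ ratio = 16, N = 160):
  purple: 160 × 9/16 = 90
  red: 160 × 3/16 = 30
  white: 160 × 4/16 = 40

90, 30, 40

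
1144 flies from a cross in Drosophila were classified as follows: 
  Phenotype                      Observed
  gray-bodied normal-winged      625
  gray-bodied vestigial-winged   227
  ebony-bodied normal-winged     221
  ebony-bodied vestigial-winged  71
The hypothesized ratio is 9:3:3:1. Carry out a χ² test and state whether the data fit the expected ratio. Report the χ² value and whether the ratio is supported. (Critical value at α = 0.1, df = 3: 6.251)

1.461; consistent

Total ratio parts = 16. Expected numbers out of 1144:
  gray-bodied normal-winged: 1144 × 9/16 = 643.5
  gray-bodied vestigial-winged: 1144 × 3/16 = 214.5
  ebony-bodied normal-winged: 1144 × 3/16 = 214.5
  ebony-bodied vestigial-winged: 1144 × 1/16 = 71.5
χ² = Σ (O − E)² / E
  gray-bodied normal-winged: (625 − 643.5)² / 643.5 = 0.5319
  gray-bodied vestigial-winged: (227 − 214.5)² / 214.5 = 0.7284
  ebony-bodied normal-winged: (221 − 214.5)² / 214.5 = 0.1970
  ebony-bodied vestigial-winged: (71 − 71.5)² / 71.5 = 0.0035
χ² = 0.5319 + 0.7284 + 0.1970 + 0.0035 = 1.4608 ≈ 1.461
Degrees of freedom = 4 − 1 = 3; critical value at α = 0.1 is 6.251.
Since 1.461 < 6.251, we fail to reject the null hypothesis — the data are consistent with the 9:3:3:1 ratio.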